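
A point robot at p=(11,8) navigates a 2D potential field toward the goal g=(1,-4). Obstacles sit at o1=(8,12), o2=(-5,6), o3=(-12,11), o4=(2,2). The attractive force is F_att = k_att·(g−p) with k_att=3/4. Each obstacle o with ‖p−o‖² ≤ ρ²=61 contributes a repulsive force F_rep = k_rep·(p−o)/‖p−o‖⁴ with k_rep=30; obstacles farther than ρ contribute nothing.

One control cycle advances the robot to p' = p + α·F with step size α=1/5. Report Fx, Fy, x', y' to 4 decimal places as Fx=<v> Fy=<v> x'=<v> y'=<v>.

Fx=-7.3560 Fy=-9.1920 x'=9.5288 y'=6.1616

F_att = 3/4·(g−p) = 3/4·(-10,-12) = (-7.5000,-9.0000)
o1: d²=25 ≤ ρ²=61; F_rep = 30·(3,-4)/25² = (0.1440,-0.1920)
o2: d²=260 > ρ²=61 → inactive
o3: d²=538 > ρ²=61 → inactive
o4: d²=117 > ρ²=61 → inactive
F = F_att + ΣF_rep = (-7.3560,-9.1920)
p' = p + 1/5·F = (9.5288,6.1616)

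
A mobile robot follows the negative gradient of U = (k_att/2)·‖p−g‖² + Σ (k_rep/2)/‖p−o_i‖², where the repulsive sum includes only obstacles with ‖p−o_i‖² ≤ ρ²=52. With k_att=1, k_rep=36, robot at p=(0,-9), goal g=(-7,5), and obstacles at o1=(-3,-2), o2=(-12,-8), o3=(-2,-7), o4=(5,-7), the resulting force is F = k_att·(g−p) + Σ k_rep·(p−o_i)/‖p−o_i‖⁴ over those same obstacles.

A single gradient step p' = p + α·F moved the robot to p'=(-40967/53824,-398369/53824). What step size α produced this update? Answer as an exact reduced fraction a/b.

α = 1/8

F_att = 1·(g−p) = 1·(-7,14) = (-7.0000,14.0000)
o1: d²=58 > ρ²=52 → inactive
o2: d²=145 > ρ²=52 → inactive
o3: d²=8 ≤ ρ²=52; F_rep = 36·(2,-2)/8² = (1.1250,-1.1250)
o4: d²=29 ≤ ρ²=52; F_rep = 36·(-5,-2)/29² = (-0.2140,-0.0856)
F = F_att + ΣF_rep = (-6.0890,12.7894)
Δp = p'−p = (-0.7611,1.5987); α = Δx/Fx = (-40967/53824) / (-40967/6728) = 1/8
check: Δy/Fy = (86047/53824) / (86047/6728) = 1/8 ✓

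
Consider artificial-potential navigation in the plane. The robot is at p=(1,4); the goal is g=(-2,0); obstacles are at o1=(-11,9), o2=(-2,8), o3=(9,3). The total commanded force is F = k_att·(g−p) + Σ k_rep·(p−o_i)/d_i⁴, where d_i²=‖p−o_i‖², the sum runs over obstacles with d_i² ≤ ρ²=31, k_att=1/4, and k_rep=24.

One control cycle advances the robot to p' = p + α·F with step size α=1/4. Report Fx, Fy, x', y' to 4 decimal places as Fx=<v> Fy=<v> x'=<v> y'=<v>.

F_att = 1/4·(g−p) = 1/4·(-3,-4) = (-0.7500,-1.0000)
o1: d²=169 > ρ²=31 → inactive
o2: d²=25 ≤ ρ²=31; F_rep = 24·(3,-4)/25² = (0.1152,-0.1536)
o3: d²=65 > ρ²=31 → inactive
F = F_att + ΣF_rep = (-0.6348,-1.1536)
p' = p + 1/4·F = (0.8413,3.7116)

Fx=-0.6348 Fy=-1.1536 x'=0.8413 y'=3.7116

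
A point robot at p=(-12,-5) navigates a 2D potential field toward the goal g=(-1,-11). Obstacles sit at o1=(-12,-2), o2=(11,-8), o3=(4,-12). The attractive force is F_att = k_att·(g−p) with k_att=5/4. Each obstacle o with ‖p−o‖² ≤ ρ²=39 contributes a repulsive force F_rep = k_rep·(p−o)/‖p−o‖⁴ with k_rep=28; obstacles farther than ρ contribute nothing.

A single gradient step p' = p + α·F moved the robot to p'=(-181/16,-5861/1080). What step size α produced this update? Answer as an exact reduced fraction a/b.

F_att = 5/4·(g−p) = 5/4·(11,-6) = (13.7500,-7.5000)
o1: d²=9 ≤ ρ²=39; F_rep = 28·(0,-3)/9² = (0.0000,-1.0370)
o2: d²=538 > ρ²=39 → inactive
o3: d²=305 > ρ²=39 → inactive
F = F_att + ΣF_rep = (13.7500,-8.5370)
Δp = p'−p = (0.6875,-0.4269); α = Δx/Fx = (11/16) / (55/4) = 1/20
check: Δy/Fy = (-461/1080) / (-461/54) = 1/20 ✓

α = 1/20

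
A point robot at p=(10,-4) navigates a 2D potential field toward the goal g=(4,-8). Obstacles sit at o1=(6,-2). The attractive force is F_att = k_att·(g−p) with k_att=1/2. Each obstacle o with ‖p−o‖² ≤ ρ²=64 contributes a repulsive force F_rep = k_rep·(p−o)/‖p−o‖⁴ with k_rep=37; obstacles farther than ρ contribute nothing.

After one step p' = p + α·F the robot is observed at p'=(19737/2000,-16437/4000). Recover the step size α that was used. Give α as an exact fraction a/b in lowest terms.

F_att = 1/2·(g−p) = 1/2·(-6,-4) = (-3.0000,-2.0000)
o1: d²=20 ≤ ρ²=64; F_rep = 37·(4,-2)/20² = (0.3700,-0.1850)
F = F_att + ΣF_rep = (-2.6300,-2.1850)
Δp = p'−p = (-0.1315,-0.1092); α = Δx/Fx = (-263/2000) / (-263/100) = 1/20
check: Δy/Fy = (-437/4000) / (-437/200) = 1/20 ✓

α = 1/20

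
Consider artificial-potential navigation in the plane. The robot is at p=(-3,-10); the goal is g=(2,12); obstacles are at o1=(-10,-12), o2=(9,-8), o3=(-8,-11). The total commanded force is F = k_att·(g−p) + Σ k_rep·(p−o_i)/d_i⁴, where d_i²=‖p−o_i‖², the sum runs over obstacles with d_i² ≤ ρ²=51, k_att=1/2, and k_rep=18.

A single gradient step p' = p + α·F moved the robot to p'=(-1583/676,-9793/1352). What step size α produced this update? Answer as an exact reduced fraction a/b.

F_att = 1/2·(g−p) = 1/2·(5,22) = (2.5000,11.0000)
o1: d²=53 > ρ²=51 → inactive
o2: d²=148 > ρ²=51 → inactive
o3: d²=26 ≤ ρ²=51; F_rep = 18·(5,1)/26² = (0.1331,0.0266)
F = F_att + ΣF_rep = (2.6331,11.0266)
Δp = p'−p = (0.6583,2.7567); α = Δx/Fx = (445/676) / (445/169) = 1/4
check: Δy/Fy = (3727/1352) / (3727/338) = 1/4 ✓

α = 1/4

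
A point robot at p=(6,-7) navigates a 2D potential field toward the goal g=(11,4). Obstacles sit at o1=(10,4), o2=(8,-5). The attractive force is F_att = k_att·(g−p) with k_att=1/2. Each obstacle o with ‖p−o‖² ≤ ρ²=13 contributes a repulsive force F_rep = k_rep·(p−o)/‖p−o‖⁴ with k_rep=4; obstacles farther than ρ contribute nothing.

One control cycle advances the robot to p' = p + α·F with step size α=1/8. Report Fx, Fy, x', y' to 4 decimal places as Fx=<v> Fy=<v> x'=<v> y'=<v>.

F_att = 1/2·(g−p) = 1/2·(5,11) = (2.5000,5.5000)
o1: d²=137 > ρ²=13 → inactive
o2: d²=8 ≤ ρ²=13; F_rep = 4·(-2,-2)/8² = (-0.1250,-0.1250)
F = F_att + ΣF_rep = (2.3750,5.3750)
p' = p + 1/8·F = (6.2969,-6.3281)

Fx=2.3750 Fy=5.3750 x'=6.2969 y'=-6.3281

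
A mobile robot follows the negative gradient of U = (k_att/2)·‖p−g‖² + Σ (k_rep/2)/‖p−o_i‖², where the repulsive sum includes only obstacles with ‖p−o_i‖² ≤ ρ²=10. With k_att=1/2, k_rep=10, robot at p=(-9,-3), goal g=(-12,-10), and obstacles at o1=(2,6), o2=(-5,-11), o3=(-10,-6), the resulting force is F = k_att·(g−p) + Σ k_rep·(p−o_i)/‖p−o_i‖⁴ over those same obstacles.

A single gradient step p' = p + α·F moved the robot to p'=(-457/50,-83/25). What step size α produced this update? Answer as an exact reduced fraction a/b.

α = 1/10

F_att = 1/2·(g−p) = 1/2·(-3,-7) = (-1.5000,-3.5000)
o1: d²=202 > ρ²=10 → inactive
o2: d²=80 > ρ²=10 → inactive
o3: d²=10 ≤ ρ²=10; F_rep = 10·(1,3)/10² = (0.1000,0.3000)
F = F_att + ΣF_rep = (-1.4000,-3.2000)
Δp = p'−p = (-0.1400,-0.3200); α = Δx/Fx = (-7/50) / (-7/5) = 1/10
check: Δy/Fy = (-8/25) / (-16/5) = 1/10 ✓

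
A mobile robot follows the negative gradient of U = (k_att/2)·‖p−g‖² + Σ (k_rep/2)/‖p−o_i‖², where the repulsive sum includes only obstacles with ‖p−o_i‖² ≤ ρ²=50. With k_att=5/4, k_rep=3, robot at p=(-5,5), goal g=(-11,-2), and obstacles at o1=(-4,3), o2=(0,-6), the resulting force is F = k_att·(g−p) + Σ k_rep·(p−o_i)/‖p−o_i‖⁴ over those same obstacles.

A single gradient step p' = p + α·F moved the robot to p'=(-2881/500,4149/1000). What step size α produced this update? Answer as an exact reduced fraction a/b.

α = 1/10

F_att = 5/4·(g−p) = 5/4·(-6,-7) = (-7.5000,-8.7500)
o1: d²=5 ≤ ρ²=50; F_rep = 3·(-1,2)/5² = (-0.1200,0.2400)
o2: d²=146 > ρ²=50 → inactive
F = F_att + ΣF_rep = (-7.6200,-8.5100)
Δp = p'−p = (-0.7620,-0.8510); α = Δx/Fx = (-381/500) / (-381/50) = 1/10
check: Δy/Fy = (-851/1000) / (-851/100) = 1/10 ✓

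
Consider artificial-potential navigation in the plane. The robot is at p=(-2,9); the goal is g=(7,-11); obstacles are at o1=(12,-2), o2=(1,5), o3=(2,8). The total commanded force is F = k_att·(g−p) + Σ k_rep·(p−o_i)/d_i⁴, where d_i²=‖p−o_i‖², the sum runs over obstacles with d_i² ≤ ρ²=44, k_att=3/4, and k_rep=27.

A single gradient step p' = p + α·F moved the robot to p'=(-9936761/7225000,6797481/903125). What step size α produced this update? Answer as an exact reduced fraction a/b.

F_att = 3/4·(g−p) = 3/4·(9,-20) = (6.7500,-15.0000)
o1: d²=317 > ρ²=44 → inactive
o2: d²=25 ≤ ρ²=44; F_rep = 27·(-3,4)/25² = (-0.1296,0.1728)
o3: d²=17 ≤ ρ²=44; F_rep = 27·(-4,1)/17² = (-0.3737,0.0934)
F = F_att + ΣF_rep = (6.2467,-14.7338)
Δp = p'−p = (0.6247,-1.4734); α = Δx/Fx = (4513239/7225000) / (4513239/722500) = 1/10
check: Δy/Fy = (-1330644/903125) / (-2661288/180625) = 1/10 ✓

α = 1/10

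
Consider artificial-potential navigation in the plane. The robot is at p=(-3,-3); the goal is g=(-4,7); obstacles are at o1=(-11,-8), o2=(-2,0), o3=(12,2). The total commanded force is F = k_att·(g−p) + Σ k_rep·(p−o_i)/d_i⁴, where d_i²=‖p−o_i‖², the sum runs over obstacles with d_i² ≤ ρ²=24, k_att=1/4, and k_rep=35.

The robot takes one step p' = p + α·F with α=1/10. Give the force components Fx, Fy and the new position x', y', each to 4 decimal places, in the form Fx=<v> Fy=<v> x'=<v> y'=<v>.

Fx=-0.6000 Fy=1.4500 x'=-3.0600 y'=-2.8550

F_att = 1/4·(g−p) = 1/4·(-1,10) = (-0.2500,2.5000)
o1: d²=89 > ρ²=24 → inactive
o2: d²=10 ≤ ρ²=24; F_rep = 35·(-1,-3)/10² = (-0.3500,-1.0500)
o3: d²=250 > ρ²=24 → inactive
F = F_att + ΣF_rep = (-0.6000,1.4500)
p' = p + 1/10·F = (-3.0600,-2.8550)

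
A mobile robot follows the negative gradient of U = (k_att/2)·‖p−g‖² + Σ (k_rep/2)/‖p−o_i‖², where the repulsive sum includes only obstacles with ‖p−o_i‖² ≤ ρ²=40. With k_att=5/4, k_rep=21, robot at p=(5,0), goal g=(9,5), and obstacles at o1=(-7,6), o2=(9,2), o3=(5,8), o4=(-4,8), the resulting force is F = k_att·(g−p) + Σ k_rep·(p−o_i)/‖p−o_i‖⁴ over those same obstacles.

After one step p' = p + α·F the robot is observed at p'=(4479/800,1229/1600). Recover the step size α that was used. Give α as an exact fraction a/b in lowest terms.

F_att = 5/4·(g−p) = 5/4·(4,5) = (5.0000,6.2500)
o1: d²=180 > ρ²=40 → inactive
o2: d²=20 ≤ ρ²=40; F_rep = 21·(-4,-2)/20² = (-0.2100,-0.1050)
o3: d²=64 > ρ²=40 → inactive
o4: d²=145 > ρ²=40 → inactive
F = F_att + ΣF_rep = (4.7900,6.1450)
Δp = p'−p = (0.5988,0.7681); α = Δx/Fx = (479/800) / (479/100) = 1/8
check: Δy/Fy = (1229/1600) / (1229/200) = 1/8 ✓

α = 1/8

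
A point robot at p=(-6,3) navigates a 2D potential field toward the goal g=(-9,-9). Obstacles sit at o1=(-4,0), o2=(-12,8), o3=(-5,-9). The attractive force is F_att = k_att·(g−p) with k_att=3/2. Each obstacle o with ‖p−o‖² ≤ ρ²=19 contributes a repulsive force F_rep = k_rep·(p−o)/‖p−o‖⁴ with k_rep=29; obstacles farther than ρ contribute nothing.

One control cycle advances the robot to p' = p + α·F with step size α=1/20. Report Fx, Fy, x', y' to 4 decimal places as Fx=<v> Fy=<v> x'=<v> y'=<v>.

Fx=-4.8432 Fy=-17.4852 x'=-6.2422 y'=2.1257

F_att = 3/2·(g−p) = 3/2·(-3,-12) = (-4.5000,-18.0000)
o1: d²=13 ≤ ρ²=19; F_rep = 29·(-2,3)/13² = (-0.3432,0.5148)
o2: d²=61 > ρ²=19 → inactive
o3: d²=145 > ρ²=19 → inactive
F = F_att + ΣF_rep = (-4.8432,-17.4852)
p' = p + 1/20·F = (-6.2422,2.1257)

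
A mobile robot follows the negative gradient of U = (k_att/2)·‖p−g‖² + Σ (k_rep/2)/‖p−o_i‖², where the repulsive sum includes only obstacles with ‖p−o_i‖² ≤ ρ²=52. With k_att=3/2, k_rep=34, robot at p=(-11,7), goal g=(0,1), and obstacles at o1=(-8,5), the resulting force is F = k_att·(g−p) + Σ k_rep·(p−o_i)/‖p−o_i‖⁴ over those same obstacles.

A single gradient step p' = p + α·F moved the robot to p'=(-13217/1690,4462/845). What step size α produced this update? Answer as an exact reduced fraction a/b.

F_att = 3/2·(g−p) = 3/2·(11,-6) = (16.5000,-9.0000)
o1: d²=13 ≤ ρ²=52; F_rep = 34·(-3,2)/13² = (-0.6036,0.4024)
F = F_att + ΣF_rep = (15.8964,-8.5976)
Δp = p'−p = (3.1793,-1.7195); α = Δx/Fx = (5373/1690) / (5373/338) = 1/5
check: Δy/Fy = (-1453/845) / (-1453/169) = 1/5 ✓

α = 1/5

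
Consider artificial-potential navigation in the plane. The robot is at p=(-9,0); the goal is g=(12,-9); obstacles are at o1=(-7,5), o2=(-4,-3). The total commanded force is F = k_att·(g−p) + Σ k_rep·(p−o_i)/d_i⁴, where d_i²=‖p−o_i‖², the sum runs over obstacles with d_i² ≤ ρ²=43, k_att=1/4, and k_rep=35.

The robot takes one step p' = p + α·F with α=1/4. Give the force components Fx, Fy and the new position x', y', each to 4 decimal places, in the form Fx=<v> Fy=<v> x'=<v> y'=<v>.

F_att = 1/4·(g−p) = 1/4·(21,-9) = (5.2500,-2.2500)
o1: d²=29 ≤ ρ²=43; F_rep = 35·(-2,-5)/29² = (-0.0832,-0.2081)
o2: d²=34 ≤ ρ²=43; F_rep = 35·(-5,3)/34² = (-0.1514,0.0908)
F = F_att + ΣF_rep = (5.0154,-2.3673)
p' = p + 1/4·F = (-7.7462,-0.5918)

Fx=5.0154 Fy=-2.3673 x'=-7.7462 y'=-0.5918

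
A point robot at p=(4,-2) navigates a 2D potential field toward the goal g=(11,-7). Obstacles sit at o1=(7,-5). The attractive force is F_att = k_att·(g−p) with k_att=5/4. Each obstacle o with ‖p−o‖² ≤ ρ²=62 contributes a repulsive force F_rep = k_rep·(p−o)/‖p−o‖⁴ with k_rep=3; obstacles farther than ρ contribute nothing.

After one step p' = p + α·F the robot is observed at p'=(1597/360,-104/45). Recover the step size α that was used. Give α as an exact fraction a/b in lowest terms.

F_att = 5/4·(g−p) = 5/4·(7,-5) = (8.7500,-6.2500)
o1: d²=18 ≤ ρ²=62; F_rep = 3·(-3,3)/18² = (-0.0278,0.0278)
F = F_att + ΣF_rep = (8.7222,-6.2222)
Δp = p'−p = (0.4361,-0.3111); α = Δx/Fx = (157/360) / (157/18) = 1/20
check: Δy/Fy = (-14/45) / (-56/9) = 1/20 ✓

α = 1/20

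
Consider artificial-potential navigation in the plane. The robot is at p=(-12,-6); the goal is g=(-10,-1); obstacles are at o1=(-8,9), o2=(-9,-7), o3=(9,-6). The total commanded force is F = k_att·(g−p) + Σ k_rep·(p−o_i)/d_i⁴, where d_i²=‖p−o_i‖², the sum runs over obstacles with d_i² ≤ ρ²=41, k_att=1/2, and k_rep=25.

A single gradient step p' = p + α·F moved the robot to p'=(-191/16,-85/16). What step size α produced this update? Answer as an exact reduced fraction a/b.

F_att = 1/2·(g−p) = 1/2·(2,5) = (1.0000,2.5000)
o1: d²=241 > ρ²=41 → inactive
o2: d²=10 ≤ ρ²=41; F_rep = 25·(-3,1)/10² = (-0.7500,0.2500)
o3: d²=441 > ρ²=41 → inactive
F = F_att + ΣF_rep = (0.2500,2.7500)
Δp = p'−p = (0.0625,0.6875); α = Δx/Fx = (1/16) / (1/4) = 1/4
check: Δy/Fy = (11/16) / (11/4) = 1/4 ✓

α = 1/4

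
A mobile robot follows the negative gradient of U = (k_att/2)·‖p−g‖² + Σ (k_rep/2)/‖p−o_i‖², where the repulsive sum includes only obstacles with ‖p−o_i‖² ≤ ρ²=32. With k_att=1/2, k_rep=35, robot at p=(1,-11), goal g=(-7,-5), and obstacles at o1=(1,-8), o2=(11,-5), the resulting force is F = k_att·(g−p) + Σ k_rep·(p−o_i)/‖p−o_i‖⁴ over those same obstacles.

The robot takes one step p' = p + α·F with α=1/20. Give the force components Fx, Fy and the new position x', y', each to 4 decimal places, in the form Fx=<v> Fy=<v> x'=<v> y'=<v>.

F_att = 1/2·(g−p) = 1/2·(-8,6) = (-4.0000,3.0000)
o1: d²=9 ≤ ρ²=32; F_rep = 35·(0,-3)/9² = (0.0000,-1.2963)
o2: d²=136 > ρ²=32 → inactive
F = F_att + ΣF_rep = (-4.0000,1.7037)
p' = p + 1/20·F = (0.8000,-10.9148)

Fx=-4.0000 Fy=1.7037 x'=0.8000 y'=-10.9148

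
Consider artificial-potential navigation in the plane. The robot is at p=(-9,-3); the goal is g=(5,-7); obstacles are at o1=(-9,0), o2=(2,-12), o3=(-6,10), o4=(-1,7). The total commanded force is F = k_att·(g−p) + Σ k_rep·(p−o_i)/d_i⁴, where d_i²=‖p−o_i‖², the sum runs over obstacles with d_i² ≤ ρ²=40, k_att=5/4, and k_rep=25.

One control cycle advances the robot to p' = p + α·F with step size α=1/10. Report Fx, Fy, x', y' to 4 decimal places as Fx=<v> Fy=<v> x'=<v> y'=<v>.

F_att = 5/4·(g−p) = 5/4·(14,-4) = (17.5000,-5.0000)
o1: d²=9 ≤ ρ²=40; F_rep = 25·(0,-3)/9² = (0.0000,-0.9259)
o2: d²=202 > ρ²=40 → inactive
o3: d²=178 > ρ²=40 → inactive
o4: d²=164 > ρ²=40 → inactive
F = F_att + ΣF_rep = (17.5000,-5.9259)
p' = p + 1/10·F = (-7.2500,-3.5926)

Fx=17.5000 Fy=-5.9259 x'=-7.2500 y'=-3.5926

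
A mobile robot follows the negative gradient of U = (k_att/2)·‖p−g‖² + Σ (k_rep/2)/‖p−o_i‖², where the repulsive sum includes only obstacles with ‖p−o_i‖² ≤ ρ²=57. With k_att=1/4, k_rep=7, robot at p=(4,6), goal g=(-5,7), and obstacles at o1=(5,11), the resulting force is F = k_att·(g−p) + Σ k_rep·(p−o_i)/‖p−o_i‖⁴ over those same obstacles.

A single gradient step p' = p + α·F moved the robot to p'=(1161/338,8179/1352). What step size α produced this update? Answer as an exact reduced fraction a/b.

F_att = 1/4·(g−p) = 1/4·(-9,1) = (-2.2500,0.2500)
o1: d²=26 ≤ ρ²=57; F_rep = 7·(-1,-5)/26² = (-0.0104,-0.0518)
F = F_att + ΣF_rep = (-2.2604,0.1982)
Δp = p'−p = (-0.5651,0.0496); α = Δx/Fx = (-191/338) / (-382/169) = 1/4
check: Δy/Fy = (67/1352) / (67/338) = 1/4 ✓

α = 1/4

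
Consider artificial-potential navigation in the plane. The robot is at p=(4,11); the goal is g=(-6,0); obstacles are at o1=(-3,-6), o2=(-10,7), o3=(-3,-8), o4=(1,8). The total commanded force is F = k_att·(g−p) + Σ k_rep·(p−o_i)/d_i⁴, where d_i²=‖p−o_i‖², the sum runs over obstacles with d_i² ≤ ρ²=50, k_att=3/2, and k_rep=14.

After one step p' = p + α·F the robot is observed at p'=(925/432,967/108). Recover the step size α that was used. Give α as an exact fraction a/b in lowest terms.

F_att = 3/2·(g−p) = 3/2·(-10,-11) = (-15.0000,-16.5000)
o1: d²=338 > ρ²=50 → inactive
o2: d²=212 > ρ²=50 → inactive
o3: d²=410 > ρ²=50 → inactive
o4: d²=18 ≤ ρ²=50; F_rep = 14·(3,3)/18² = (0.1296,0.1296)
F = F_att + ΣF_rep = (-14.8704,-16.3704)
Δp = p'−p = (-1.8588,-2.0463); α = Δx/Fx = (-803/432) / (-803/54) = 1/8
check: Δy/Fy = (-221/108) / (-442/27) = 1/8 ✓

α = 1/8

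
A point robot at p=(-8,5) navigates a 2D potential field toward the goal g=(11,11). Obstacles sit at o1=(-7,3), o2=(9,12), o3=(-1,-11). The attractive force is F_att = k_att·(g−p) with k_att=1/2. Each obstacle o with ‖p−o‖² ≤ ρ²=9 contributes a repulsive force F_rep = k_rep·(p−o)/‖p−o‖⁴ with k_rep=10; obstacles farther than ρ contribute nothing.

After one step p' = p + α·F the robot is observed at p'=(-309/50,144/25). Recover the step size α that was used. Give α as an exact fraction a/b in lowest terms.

F_att = 1/2·(g−p) = 1/2·(19,6) = (9.5000,3.0000)
o1: d²=5 ≤ ρ²=9; F_rep = 10·(-1,2)/5² = (-0.4000,0.8000)
o2: d²=338 > ρ²=9 → inactive
o3: d²=305 > ρ²=9 → inactive
F = F_att + ΣF_rep = (9.1000,3.8000)
Δp = p'−p = (1.8200,0.7600); α = Δx/Fx = (91/50) / (91/10) = 1/5
check: Δy/Fy = (19/25) / (19/5) = 1/5 ✓

α = 1/5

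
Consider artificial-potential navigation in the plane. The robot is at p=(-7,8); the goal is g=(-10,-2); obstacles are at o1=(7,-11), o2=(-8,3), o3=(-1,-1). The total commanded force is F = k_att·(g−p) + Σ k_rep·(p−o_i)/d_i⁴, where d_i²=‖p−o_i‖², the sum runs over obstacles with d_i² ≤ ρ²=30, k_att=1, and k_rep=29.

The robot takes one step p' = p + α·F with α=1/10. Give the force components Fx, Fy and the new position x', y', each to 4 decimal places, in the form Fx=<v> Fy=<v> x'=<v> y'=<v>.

F_att = 1·(g−p) = 1·(-3,-10) = (-3.0000,-10.0000)
o1: d²=557 > ρ²=30 → inactive
o2: d²=26 ≤ ρ²=30; F_rep = 29·(1,5)/26² = (0.0429,0.2145)
o3: d²=117 > ρ²=30 → inactive
F = F_att + ΣF_rep = (-2.9571,-9.7855)
p' = p + 1/10·F = (-7.2957,7.0214)

Fx=-2.9571 Fy=-9.7855 x'=-7.2957 y'=7.0214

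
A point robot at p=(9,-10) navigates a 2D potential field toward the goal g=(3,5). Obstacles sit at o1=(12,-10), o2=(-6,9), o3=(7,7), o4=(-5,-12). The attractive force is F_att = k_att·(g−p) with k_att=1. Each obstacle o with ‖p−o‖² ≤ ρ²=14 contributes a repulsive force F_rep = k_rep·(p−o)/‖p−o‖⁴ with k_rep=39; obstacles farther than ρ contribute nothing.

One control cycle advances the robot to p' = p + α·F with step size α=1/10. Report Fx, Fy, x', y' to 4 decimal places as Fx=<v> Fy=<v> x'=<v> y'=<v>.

Fx=-7.4444 Fy=15.0000 x'=8.2556 y'=-8.5000

F_att = 1·(g−p) = 1·(-6,15) = (-6.0000,15.0000)
o1: d²=9 ≤ ρ²=14; F_rep = 39·(-3,0)/9² = (-1.4444,0.0000)
o2: d²=586 > ρ²=14 → inactive
o3: d²=293 > ρ²=14 → inactive
o4: d²=200 > ρ²=14 → inactive
F = F_att + ΣF_rep = (-7.4444,15.0000)
p' = p + 1/10·F = (8.2556,-8.5000)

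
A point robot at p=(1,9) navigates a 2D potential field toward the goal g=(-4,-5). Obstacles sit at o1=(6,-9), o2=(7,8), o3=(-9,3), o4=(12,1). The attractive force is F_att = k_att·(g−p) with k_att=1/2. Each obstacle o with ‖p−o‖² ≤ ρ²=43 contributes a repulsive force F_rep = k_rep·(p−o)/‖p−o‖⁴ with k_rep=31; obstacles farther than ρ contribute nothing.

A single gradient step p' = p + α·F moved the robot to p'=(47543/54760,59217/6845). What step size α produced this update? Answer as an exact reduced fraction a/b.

F_att = 1/2·(g−p) = 1/2·(-5,-14) = (-2.5000,-7.0000)
o1: d²=349 > ρ²=43 → inactive
o2: d²=37 ≤ ρ²=43; F_rep = 31·(-6,1)/37² = (-0.1359,0.0226)
o3: d²=136 > ρ²=43 → inactive
o4: d²=185 > ρ²=43 → inactive
F = F_att + ΣF_rep = (-2.6359,-6.9774)
Δp = p'−p = (-0.1318,-0.3489); α = Δx/Fx = (-7217/54760) / (-7217/2738) = 1/20
check: Δy/Fy = (-2388/6845) / (-9552/1369) = 1/20 ✓

α = 1/20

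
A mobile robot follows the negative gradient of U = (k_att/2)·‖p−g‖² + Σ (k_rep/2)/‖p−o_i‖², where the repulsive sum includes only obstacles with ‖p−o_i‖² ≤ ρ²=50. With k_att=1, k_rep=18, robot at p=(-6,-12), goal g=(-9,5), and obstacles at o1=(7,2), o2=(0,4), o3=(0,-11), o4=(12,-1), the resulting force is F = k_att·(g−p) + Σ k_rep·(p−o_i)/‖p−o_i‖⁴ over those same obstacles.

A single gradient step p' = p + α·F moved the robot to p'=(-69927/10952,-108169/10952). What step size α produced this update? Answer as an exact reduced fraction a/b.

α = 1/8

F_att = 1·(g−p) = 1·(-3,17) = (-3.0000,17.0000)
o1: d²=365 > ρ²=50 → inactive
o2: d²=292 > ρ²=50 → inactive
o3: d²=37 ≤ ρ²=50; F_rep = 18·(-6,-1)/37² = (-0.0789,-0.0131)
o4: d²=445 > ρ²=50 → inactive
F = F_att + ΣF_rep = (-3.0789,16.9869)
Δp = p'−p = (-0.3849,2.1234); α = Δx/Fx = (-4215/10952) / (-4215/1369) = 1/8
check: Δy/Fy = (23255/10952) / (23255/1369) = 1/8 ✓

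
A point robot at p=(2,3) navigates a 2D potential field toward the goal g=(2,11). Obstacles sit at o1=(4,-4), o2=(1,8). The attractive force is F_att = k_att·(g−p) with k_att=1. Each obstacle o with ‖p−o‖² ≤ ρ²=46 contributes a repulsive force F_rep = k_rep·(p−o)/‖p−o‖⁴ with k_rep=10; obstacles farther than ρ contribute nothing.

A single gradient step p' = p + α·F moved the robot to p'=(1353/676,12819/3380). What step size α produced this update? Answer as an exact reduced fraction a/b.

α = 1/10

F_att = 1·(g−p) = 1·(0,8) = (0.0000,8.0000)
o1: d²=53 > ρ²=46 → inactive
o2: d²=26 ≤ ρ²=46; F_rep = 10·(1,-5)/26² = (0.0148,-0.0740)
F = F_att + ΣF_rep = (0.0148,7.9260)
Δp = p'−p = (0.0015,0.7926); α = Δx/Fx = (1/676) / (5/338) = 1/10
check: Δy/Fy = (2679/3380) / (2679/338) = 1/10 ✓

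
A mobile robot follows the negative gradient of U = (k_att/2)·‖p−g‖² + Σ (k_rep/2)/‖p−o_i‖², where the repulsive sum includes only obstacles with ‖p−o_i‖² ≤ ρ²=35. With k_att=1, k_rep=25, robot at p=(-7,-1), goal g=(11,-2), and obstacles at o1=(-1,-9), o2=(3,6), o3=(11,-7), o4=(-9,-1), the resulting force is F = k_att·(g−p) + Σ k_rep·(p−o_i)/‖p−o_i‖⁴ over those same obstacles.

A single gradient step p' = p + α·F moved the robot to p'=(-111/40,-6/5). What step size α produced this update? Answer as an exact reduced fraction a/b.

F_att = 1·(g−p) = 1·(18,-1) = (18.0000,-1.0000)
o1: d²=100 > ρ²=35 → inactive
o2: d²=149 > ρ²=35 → inactive
o3: d²=360 > ρ²=35 → inactive
o4: d²=4 ≤ ρ²=35; F_rep = 25·(2,0)/4² = (3.1250,0.0000)
F = F_att + ΣF_rep = (21.1250,-1.0000)
Δp = p'−p = (4.2250,-0.2000); α = Δx/Fx = (169/40) / (169/8) = 1/5
check: Δy/Fy = (-1/5) / (-1) = 1/5 ✓

α = 1/5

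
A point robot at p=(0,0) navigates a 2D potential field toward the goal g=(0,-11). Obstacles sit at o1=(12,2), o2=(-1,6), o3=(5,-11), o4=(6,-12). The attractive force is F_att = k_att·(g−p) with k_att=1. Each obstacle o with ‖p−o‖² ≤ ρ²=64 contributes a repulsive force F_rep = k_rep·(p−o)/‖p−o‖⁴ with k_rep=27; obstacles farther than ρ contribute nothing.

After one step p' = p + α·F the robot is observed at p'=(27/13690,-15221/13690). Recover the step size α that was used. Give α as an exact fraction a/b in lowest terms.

F_att = 1·(g−p) = 1·(0,-11) = (0.0000,-11.0000)
o1: d²=148 > ρ²=64 → inactive
o2: d²=37 ≤ ρ²=64; F_rep = 27·(1,-6)/37² = (0.0197,-0.1183)
o3: d²=146 > ρ²=64 → inactive
o4: d²=180 > ρ²=64 → inactive
F = F_att + ΣF_rep = (0.0197,-11.1183)
Δp = p'−p = (0.0020,-1.1118); α = Δx/Fx = (27/13690) / (27/1369) = 1/10
check: Δy/Fy = (-15221/13690) / (-15221/1369) = 1/10 ✓

α = 1/10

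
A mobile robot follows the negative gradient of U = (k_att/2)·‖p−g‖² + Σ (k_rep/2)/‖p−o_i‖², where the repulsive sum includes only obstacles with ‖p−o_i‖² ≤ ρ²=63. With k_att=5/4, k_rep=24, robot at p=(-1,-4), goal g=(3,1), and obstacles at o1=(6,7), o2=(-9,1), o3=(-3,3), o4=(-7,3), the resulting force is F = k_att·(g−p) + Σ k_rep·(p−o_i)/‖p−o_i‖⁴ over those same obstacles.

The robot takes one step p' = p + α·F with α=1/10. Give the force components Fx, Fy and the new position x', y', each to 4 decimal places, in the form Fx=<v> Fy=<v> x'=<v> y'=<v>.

Fx=5.0171 Fy=6.1902 x'=-0.4983 y'=-3.3810

F_att = 5/4·(g−p) = 5/4·(4,5) = (5.0000,6.2500)
o1: d²=170 > ρ²=63 → inactive
o2: d²=89 > ρ²=63 → inactive
o3: d²=53 ≤ ρ²=63; F_rep = 24·(2,-7)/53² = (0.0171,-0.0598)
o4: d²=85 > ρ²=63 → inactive
F = F_att + ΣF_rep = (5.0171,6.1902)
p' = p + 1/10·F = (-0.4983,-3.3810)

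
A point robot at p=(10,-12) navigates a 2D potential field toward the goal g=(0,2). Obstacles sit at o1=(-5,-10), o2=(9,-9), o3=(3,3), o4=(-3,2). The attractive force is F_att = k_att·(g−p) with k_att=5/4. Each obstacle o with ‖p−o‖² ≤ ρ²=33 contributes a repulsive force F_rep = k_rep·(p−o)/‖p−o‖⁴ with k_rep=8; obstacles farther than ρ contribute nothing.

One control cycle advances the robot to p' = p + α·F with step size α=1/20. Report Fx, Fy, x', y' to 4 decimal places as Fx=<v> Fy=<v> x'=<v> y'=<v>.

F_att = 5/4·(g−p) = 5/4·(-10,14) = (-12.5000,17.5000)
o1: d²=229 > ρ²=33 → inactive
o2: d²=10 ≤ ρ²=33; F_rep = 8·(1,-3)/10² = (0.0800,-0.2400)
o3: d²=274 > ρ²=33 → inactive
o4: d²=365 > ρ²=33 → inactive
F = F_att + ΣF_rep = (-12.4200,17.2600)
p' = p + 1/20·F = (9.3790,-11.1370)

Fx=-12.4200 Fy=17.2600 x'=9.3790 y'=-11.1370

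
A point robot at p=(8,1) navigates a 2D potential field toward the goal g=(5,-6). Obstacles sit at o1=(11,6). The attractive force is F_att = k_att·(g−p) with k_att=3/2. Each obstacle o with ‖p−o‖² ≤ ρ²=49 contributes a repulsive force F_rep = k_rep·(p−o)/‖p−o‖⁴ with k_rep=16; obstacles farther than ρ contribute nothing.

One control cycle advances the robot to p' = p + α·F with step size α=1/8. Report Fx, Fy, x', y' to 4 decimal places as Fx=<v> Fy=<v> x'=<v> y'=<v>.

Fx=-4.5415 Fy=-10.5692 x'=7.4323 y'=-0.3212

F_att = 3/2·(g−p) = 3/2·(-3,-7) = (-4.5000,-10.5000)
o1: d²=34 ≤ ρ²=49; F_rep = 16·(-3,-5)/34² = (-0.0415,-0.0692)
F = F_att + ΣF_rep = (-4.5415,-10.5692)
p' = p + 1/8·F = (7.4323,-0.3212)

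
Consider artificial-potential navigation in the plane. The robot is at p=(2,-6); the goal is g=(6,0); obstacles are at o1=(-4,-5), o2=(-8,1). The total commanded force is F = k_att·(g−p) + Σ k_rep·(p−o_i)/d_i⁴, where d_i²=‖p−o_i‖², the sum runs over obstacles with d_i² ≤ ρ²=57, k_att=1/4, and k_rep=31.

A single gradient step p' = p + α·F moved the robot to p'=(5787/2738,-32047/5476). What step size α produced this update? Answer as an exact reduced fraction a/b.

F_att = 1/4·(g−p) = 1/4·(4,6) = (1.0000,1.5000)
o1: d²=37 ≤ ρ²=57; F_rep = 31·(6,-1)/37² = (0.1359,-0.0226)
o2: d²=149 > ρ²=57 → inactive
F = F_att + ΣF_rep = (1.1359,1.4774)
Δp = p'−p = (0.1136,0.1477); α = Δx/Fx = (311/2738) / (1555/1369) = 1/10
check: Δy/Fy = (809/5476) / (4045/2738) = 1/10 ✓

α = 1/10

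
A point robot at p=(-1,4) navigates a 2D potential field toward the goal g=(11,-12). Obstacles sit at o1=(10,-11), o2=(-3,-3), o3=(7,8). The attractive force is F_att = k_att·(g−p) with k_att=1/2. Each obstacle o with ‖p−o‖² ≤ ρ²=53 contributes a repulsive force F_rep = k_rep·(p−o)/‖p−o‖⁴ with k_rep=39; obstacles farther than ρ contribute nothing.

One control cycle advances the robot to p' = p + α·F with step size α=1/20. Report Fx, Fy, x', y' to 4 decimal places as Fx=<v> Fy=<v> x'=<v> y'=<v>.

Fx=6.0278 Fy=-7.9028 x'=-0.6986 y'=3.6049

F_att = 1/2·(g−p) = 1/2·(12,-16) = (6.0000,-8.0000)
o1: d²=346 > ρ²=53 → inactive
o2: d²=53 ≤ ρ²=53; F_rep = 39·(2,7)/53² = (0.0278,0.0972)
o3: d²=80 > ρ²=53 → inactive
F = F_att + ΣF_rep = (6.0278,-7.9028)
p' = p + 1/20·F = (-0.6986,3.6049)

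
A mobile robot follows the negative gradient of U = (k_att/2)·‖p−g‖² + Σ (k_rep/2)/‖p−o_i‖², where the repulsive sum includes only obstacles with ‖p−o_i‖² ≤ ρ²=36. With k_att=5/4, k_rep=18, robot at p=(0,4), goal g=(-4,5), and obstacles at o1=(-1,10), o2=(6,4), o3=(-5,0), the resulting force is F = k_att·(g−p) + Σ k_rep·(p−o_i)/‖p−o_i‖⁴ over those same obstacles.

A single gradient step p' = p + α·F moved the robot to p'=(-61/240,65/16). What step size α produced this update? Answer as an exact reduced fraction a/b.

F_att = 5/4·(g−p) = 5/4·(-4,1) = (-5.0000,1.2500)
o1: d²=37 > ρ²=36 → inactive
o2: d²=36 ≤ ρ²=36; F_rep = 18·(-6,0)/36² = (-0.0833,0.0000)
o3: d²=41 > ρ²=36 → inactive
F = F_att + ΣF_rep = (-5.0833,1.2500)
Δp = p'−p = (-0.2542,0.0625); α = Δx/Fx = (-61/240) / (-61/12) = 1/20
check: Δy/Fy = (1/16) / (5/4) = 1/20 ✓

α = 1/20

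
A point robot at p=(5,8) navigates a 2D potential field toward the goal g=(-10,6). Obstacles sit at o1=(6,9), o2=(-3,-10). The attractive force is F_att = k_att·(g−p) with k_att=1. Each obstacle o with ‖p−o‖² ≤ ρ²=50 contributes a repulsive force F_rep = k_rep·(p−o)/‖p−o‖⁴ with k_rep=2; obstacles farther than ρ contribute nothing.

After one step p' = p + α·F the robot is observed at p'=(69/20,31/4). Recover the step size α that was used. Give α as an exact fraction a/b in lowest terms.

F_att = 1·(g−p) = 1·(-15,-2) = (-15.0000,-2.0000)
o1: d²=2 ≤ ρ²=50; F_rep = 2·(-1,-1)/2² = (-0.5000,-0.5000)
o2: d²=388 > ρ²=50 → inactive
F = F_att + ΣF_rep = (-15.5000,-2.5000)
Δp = p'−p = (-1.5500,-0.2500); α = Δx/Fx = (-31/20) / (-31/2) = 1/10
check: Δy/Fy = (-1/4) / (-5/2) = 1/10 ✓

α = 1/10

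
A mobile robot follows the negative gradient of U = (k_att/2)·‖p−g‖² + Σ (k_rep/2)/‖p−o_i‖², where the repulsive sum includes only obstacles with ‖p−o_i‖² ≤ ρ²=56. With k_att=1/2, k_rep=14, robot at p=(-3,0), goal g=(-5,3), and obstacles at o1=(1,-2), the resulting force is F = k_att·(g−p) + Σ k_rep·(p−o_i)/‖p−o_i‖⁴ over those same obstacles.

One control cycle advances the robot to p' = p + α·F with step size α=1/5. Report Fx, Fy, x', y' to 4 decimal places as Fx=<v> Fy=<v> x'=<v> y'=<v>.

Fx=-1.1400 Fy=1.5700 x'=-3.2280 y'=0.3140

F_att = 1/2·(g−p) = 1/2·(-2,3) = (-1.0000,1.5000)
o1: d²=20 ≤ ρ²=56; F_rep = 14·(-4,2)/20² = (-0.1400,0.0700)
F = F_att + ΣF_rep = (-1.1400,1.5700)
p' = p + 1/5·F = (-3.2280,0.3140)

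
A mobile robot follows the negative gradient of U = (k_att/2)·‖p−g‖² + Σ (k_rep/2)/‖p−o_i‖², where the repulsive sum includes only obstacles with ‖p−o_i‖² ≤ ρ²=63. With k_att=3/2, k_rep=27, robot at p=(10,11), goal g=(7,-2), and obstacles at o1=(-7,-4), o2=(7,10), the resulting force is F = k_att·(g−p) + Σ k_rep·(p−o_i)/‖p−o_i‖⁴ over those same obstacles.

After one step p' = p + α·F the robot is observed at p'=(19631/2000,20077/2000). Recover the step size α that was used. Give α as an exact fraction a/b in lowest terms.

F_att = 3/2·(g−p) = 3/2·(-3,-13) = (-4.5000,-19.5000)
o1: d²=514 > ρ²=63 → inactive
o2: d²=10 ≤ ρ²=63; F_rep = 27·(3,1)/10² = (0.8100,0.2700)
F = F_att + ΣF_rep = (-3.6900,-19.2300)
Δp = p'−p = (-0.1845,-0.9615); α = Δx/Fx = (-369/2000) / (-369/100) = 1/20
check: Δy/Fy = (-1923/2000) / (-1923/100) = 1/20 ✓

α = 1/20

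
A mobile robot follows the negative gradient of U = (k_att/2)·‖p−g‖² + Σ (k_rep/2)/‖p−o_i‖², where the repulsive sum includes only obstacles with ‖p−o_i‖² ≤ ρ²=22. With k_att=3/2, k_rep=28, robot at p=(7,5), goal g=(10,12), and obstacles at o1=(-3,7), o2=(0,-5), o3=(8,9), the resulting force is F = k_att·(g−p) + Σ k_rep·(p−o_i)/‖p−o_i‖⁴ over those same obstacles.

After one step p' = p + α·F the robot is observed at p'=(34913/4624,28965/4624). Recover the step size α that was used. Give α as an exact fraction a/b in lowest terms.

F_att = 3/2·(g−p) = 3/2·(3,7) = (4.5000,10.5000)
o1: d²=104 > ρ²=22 → inactive
o2: d²=149 > ρ²=22 → inactive
o3: d²=17 ≤ ρ²=22; F_rep = 28·(-1,-4)/17² = (-0.0969,-0.3875)
F = F_att + ΣF_rep = (4.4031,10.1125)
Δp = p'−p = (0.5504,1.2641); α = Δx/Fx = (2545/4624) / (2545/578) = 1/8
check: Δy/Fy = (5845/4624) / (5845/578) = 1/8 ✓

α = 1/8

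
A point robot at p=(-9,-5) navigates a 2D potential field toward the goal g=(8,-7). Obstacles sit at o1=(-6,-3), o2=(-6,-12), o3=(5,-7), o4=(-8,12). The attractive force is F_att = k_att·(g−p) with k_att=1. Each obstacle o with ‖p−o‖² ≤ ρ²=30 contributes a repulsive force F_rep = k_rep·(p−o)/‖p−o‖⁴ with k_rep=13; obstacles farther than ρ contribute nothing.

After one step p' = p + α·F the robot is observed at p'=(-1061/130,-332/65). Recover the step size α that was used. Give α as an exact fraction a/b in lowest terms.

α = 1/20

F_att = 1·(g−p) = 1·(17,-2) = (17.0000,-2.0000)
o1: d²=13 ≤ ρ²=30; F_rep = 13·(-3,-2)/13² = (-0.2308,-0.1538)
o2: d²=58 > ρ²=30 → inactive
o3: d²=200 > ρ²=30 → inactive
o4: d²=290 > ρ²=30 → inactive
F = F_att + ΣF_rep = (16.7692,-2.1538)
Δp = p'−p = (0.8385,-0.1077); α = Δx/Fx = (109/130) / (218/13) = 1/20
check: Δy/Fy = (-7/65) / (-28/13) = 1/20 ✓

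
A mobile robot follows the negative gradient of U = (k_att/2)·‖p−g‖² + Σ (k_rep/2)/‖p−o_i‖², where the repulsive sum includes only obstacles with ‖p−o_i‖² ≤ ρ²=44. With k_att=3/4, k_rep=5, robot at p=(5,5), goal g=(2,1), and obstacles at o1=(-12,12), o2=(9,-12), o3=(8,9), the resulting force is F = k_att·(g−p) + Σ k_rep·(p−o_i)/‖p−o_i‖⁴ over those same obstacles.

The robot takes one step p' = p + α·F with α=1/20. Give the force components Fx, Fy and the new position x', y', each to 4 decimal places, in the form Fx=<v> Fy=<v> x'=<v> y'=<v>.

F_att = 3/4·(g−p) = 3/4·(-3,-4) = (-2.2500,-3.0000)
o1: d²=338 > ρ²=44 → inactive
o2: d²=305 > ρ²=44 → inactive
o3: d²=25 ≤ ρ²=44; F_rep = 5·(-3,-4)/25² = (-0.0240,-0.0320)
F = F_att + ΣF_rep = (-2.2740,-3.0320)
p' = p + 1/20·F = (4.8863,4.8484)

Fx=-2.2740 Fy=-3.0320 x'=4.8863 y'=4.8484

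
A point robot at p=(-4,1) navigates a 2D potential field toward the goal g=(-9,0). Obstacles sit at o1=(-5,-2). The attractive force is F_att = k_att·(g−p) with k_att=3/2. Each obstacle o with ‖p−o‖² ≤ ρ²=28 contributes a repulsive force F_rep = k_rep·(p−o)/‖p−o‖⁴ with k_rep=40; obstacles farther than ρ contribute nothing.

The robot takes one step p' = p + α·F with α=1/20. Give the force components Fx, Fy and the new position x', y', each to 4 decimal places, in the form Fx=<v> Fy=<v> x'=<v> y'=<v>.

F_att = 3/2·(g−p) = 3/2·(-5,-1) = (-7.5000,-1.5000)
o1: d²=10 ≤ ρ²=28; F_rep = 40·(1,3)/10² = (0.4000,1.2000)
F = F_att + ΣF_rep = (-7.1000,-0.3000)
p' = p + 1/20·F = (-4.3550,0.9850)

Fx=-7.1000 Fy=-0.3000 x'=-4.3550 y'=0.9850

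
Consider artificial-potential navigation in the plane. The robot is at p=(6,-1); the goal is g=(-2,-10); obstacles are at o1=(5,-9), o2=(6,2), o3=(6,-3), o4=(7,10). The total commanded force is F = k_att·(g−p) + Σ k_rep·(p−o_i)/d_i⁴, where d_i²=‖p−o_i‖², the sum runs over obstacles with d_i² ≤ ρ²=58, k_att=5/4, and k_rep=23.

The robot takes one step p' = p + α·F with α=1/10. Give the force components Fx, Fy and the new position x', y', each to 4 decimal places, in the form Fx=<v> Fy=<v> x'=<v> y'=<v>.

F_att = 5/4·(g−p) = 5/4·(-8,-9) = (-10.0000,-11.2500)
o1: d²=65 > ρ²=58 → inactive
o2: d²=9 ≤ ρ²=58; F_rep = 23·(0,-3)/9² = (0.0000,-0.8519)
o3: d²=4 ≤ ρ²=58; F_rep = 23·(0,2)/4² = (0.0000,2.8750)
o4: d²=122 > ρ²=58 → inactive
F = F_att + ΣF_rep = (-10.0000,-9.2269)
p' = p + 1/10·F = (5.0000,-1.9227)

Fx=-10.0000 Fy=-9.2269 x'=5.0000 y'=-1.9227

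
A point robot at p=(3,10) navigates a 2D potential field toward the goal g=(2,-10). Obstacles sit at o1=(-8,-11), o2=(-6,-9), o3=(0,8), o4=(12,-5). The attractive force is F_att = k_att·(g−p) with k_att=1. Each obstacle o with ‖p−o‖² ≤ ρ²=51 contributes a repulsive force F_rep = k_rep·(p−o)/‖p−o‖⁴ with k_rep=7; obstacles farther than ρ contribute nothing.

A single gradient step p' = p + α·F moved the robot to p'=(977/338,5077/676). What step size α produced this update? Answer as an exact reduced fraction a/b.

α = 1/8

F_att = 1·(g−p) = 1·(-1,-20) = (-1.0000,-20.0000)
o1: d²=562 > ρ²=51 → inactive
o2: d²=442 > ρ²=51 → inactive
o3: d²=13 ≤ ρ²=51; F_rep = 7·(3,2)/13² = (0.1243,0.0828)
o4: d²=306 > ρ²=51 → inactive
F = F_att + ΣF_rep = (-0.8757,-19.9172)
Δp = p'−p = (-0.1095,-2.4896); α = Δx/Fx = (-37/338) / (-148/169) = 1/8
check: Δy/Fy = (-1683/676) / (-3366/169) = 1/8 ✓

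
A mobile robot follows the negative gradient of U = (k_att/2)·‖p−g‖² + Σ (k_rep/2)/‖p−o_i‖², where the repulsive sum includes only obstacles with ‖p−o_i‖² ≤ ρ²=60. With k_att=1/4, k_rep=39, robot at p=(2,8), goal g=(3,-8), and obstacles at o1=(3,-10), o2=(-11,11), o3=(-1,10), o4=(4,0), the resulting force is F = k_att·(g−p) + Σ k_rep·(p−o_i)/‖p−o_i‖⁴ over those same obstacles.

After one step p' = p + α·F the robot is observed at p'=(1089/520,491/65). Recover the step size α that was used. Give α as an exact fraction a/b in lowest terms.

F_att = 1/4·(g−p) = 1/4·(1,-16) = (0.2500,-4.0000)
o1: d²=325 > ρ²=60 → inactive
o2: d²=178 > ρ²=60 → inactive
o3: d²=13 ≤ ρ²=60; F_rep = 39·(3,-2)/13² = (0.6923,-0.4615)
o4: d²=68 > ρ²=60 → inactive
F = F_att + ΣF_rep = (0.9423,-4.4615)
Δp = p'−p = (0.0942,-0.4462); α = Δx/Fx = (49/520) / (49/52) = 1/10
check: Δy/Fy = (-29/65) / (-58/13) = 1/10 ✓

α = 1/10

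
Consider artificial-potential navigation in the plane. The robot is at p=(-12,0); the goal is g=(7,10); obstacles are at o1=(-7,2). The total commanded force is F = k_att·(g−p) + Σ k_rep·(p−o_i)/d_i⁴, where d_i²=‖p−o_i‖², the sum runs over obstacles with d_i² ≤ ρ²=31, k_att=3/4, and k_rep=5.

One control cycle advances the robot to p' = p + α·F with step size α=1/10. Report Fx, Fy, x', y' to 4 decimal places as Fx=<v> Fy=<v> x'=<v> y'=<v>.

F_att = 3/4·(g−p) = 3/4·(19,10) = (14.2500,7.5000)
o1: d²=29 ≤ ρ²=31; F_rep = 5·(-5,-2)/29² = (-0.0297,-0.0119)
F = F_att + ΣF_rep = (14.2203,7.4881)
p' = p + 1/10·F = (-10.5780,0.7488)

Fx=14.2203 Fy=7.4881 x'=-10.5780 y'=0.7488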